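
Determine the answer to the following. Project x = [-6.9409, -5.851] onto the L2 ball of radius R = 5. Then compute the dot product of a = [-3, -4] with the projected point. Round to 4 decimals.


Step 1: Compute ||x|| (intermediates to 6 decimals).
||x|| = sqrt((-6.9409)^2 + (-5.851)^2) = 9.078012
Step 2: Project.
Since ||x|| > R, scale = R/||x|| = 5/9.078012 = 0.550781, proj(x) = scale * x
proj(x) = [-3.822916, -3.22262]
Step 3: Dot product.
a^T * proj(x) = -3*(-3.822916) - 4*(-3.22262) = 24.3592


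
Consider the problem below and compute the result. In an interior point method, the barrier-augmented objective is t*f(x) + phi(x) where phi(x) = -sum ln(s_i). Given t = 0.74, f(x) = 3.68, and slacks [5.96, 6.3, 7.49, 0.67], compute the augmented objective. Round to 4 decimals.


Step 1: Compute log-barrier.
ln values: [1.7851, 1.8405, 2.0136, -0.4005]
phi = -(1.7851 + 1.8405 + 2.0136 - 0.4005) = -5.2387
Step 2: Compute augmented objective.
t*f(x) = 0.74*3.68 = 2.7232
Total = 2.7232 - 5.2387 = -2.5155


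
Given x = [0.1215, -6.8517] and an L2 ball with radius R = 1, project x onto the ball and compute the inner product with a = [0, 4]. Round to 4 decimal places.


Step 1: Compute ||x|| (intermediates to 6 decimals).
||x|| = sqrt(0.1215^2 + (-6.8517)^2) = 6.852777
Step 2: Project.
Since ||x|| > R, scale = R/||x|| = 1/6.852777 = 0.145926, proj(x) = scale * x
proj(x) = [0.01773, -0.999841]
Step 3: Dot product.
a^T * proj(x) = 0*0.01773 + 4*(-0.999841) = -3.9994


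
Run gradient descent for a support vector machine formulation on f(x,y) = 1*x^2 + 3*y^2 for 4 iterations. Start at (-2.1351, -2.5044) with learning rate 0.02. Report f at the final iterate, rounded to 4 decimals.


Gradient descent on f(x,y) = 1*x^2 + 3*y^2.
Starting point: (-2.1351, -2.5044), alpha = 0.02
Step 1: grad_x = 2*1*-2.1351 = -4.2702, grad_y = 2*3*-2.5044 = -15.0264
  x_1 = -2.1351 - 0.02*-4.2702 = -2.0497
  y_1 = -2.5044 - 0.02*-15.0264 = -2.2039
Step 2: grad_x = 2*1*-2.0497 = -4.0994, grad_y = 2*3*-2.2039 = -13.2232
  x_2 = -2.0497 - 0.02*-4.0994 = -1.9677
  y_2 = -2.2039 - 0.02*-13.2232 = -1.9394
Step 3: grad_x = 2*1*-1.9677 = -3.9354, grad_y = 2*3*-1.9394 = -11.6364
  x_3 = -1.9677 - 0.02*-3.9354 = -1.889
  y_3 = -1.9394 - 0.02*-11.6364 = -1.7067
Step 4: grad_x = 2*1*-1.889 = -3.778, grad_y = 2*3*-1.7067 = -10.2401
  x_4 = -1.889 - 0.02*-3.778 = -1.8134
  y_4 = -1.7067 - 0.02*-10.2401 = -1.5019
f(-1.8134, -1.5019) = 1*(-1.8134)^2 + 3*(-1.5019)^2 = 10.0555


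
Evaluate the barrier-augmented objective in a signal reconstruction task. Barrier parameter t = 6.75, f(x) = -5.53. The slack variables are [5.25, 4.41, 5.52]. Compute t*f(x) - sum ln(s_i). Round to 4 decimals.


Step 1: Compute log-barrier.
ln values: [1.6582, 1.4839, 1.7084]
phi = -(1.6582 + 1.4839 + 1.7084) = -4.8505
Step 2: Compute augmented objective.
t*f(x) = 6.75*-5.53 = -37.3275
Total = -37.3275 - 4.8505 = -42.178


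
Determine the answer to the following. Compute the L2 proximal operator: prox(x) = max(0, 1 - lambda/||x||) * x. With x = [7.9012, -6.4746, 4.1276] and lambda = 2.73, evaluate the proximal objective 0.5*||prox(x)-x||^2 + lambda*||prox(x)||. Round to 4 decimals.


Step 1: Compute ||x||.
||x|| = 11.0176
Step 2: Compute scaling factor.
scale = max(0, 1 - 2.73/11.0176) = 0.7522
Step 3: prox(x) = [5.9434, -4.8703, 3.1048]
||prox(x)|| = 8.2876
Step 4: Proximal objective.
0.5*||prox-x||^2 = 3.7265
lambda*||prox|| = 22.6251
Total = 26.3515


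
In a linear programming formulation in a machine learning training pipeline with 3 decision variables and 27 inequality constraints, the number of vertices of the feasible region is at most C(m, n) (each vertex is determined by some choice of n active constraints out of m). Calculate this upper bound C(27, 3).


Each vertex corresponds to some choice of n active constraints out of m, so the number of vertices is at most C(m, n) = m! / (n!(m-n)!).
m = 27, n = 3
Numerator: 27 * 26 * 25
Denominator: 3! = 6
C(27, 3) = 2925


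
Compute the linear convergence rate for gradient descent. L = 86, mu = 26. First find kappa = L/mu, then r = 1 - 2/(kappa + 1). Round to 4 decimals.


Step 1: Compute the condition number.
kappa = L/mu = 86/26 = 3.3077
Step 2: Compute the convergence rate.
r = 1 - 2/(kappa + 1) = 1 - 2*mu/(L + mu) = (L - mu)/(L + mu) = 60/112 = 0.5357


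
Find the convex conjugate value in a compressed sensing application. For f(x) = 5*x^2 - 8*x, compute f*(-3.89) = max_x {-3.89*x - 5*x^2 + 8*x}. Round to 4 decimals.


f*(y) = sup_x {y*x - a*x^2 - b*x} = sup_x {(y-b)*x - a*x^2}
FOC: (y - b) - 2a*x = 0 => x* = (y - b)/(2a)
x* = (-3.89 + 8)/(2*5) = 0.411
f*(-3.89) = (y-b)^2/(4a) = (-3.89 + 8)^2/(4*5)
= 16.8921/20 = 0.8446


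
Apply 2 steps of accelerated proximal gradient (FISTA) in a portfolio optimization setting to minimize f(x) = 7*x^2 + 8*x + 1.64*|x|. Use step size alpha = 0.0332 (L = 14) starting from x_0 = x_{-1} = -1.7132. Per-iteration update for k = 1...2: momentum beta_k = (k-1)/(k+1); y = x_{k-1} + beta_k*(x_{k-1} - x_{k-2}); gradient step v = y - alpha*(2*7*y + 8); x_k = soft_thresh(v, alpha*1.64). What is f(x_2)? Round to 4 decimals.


FISTA on f(x) = 7*x^2 + 8*x + 1.64*|x|
L = 14, alpha = 0.0332
Iteration 1: beta = 0.0, y = -1.7132 + 0.0*(-1.7132 + 1.7132) = -1.7132
  grad(y) = -15.9848, v = y - alpha*grad = -1.1825
  prox(v) = soft_thresh(-1.1825, 0.0544) = -1.1281
Iteration 2: beta = 0.3333, y = -1.1281 + 0.3333*(-1.1281 + 1.7132) = -0.933
  grad(y) = -5.0621, v = y - alpha*grad = -0.7649
  prox(v) = soft_thresh(-0.7649, 0.0544) = -0.7105
f(x_2) = 7*(-0.7105)^2 + 8*(-0.7105) + 1.64*|-0.7105| = -0.9851


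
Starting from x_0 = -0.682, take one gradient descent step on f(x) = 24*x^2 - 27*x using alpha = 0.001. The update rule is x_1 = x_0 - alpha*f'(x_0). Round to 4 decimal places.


We compute the gradient at x_0 and apply the update.
f'(x) = 48*x - 27
f'(-0.682) = 48*-0.682 - 27 = -59.736
x_1 = -0.682 - 0.001*-59.736 = -0.6223


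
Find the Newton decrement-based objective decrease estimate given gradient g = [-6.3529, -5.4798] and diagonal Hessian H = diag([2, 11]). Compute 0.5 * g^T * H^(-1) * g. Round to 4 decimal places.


Step 1: H is diagonal, so H^(-1) * g = [-3.1765, -0.4982].
Step 2: g^T H^(-1) g = sum_i g_i^2 / H_ii
  = (-6.3529)^2/2 + (-5.4798)^2/11
  = 20.1797 + 2.7298 = 22.9095
Step 3: Objective decrease = 0.5 * g^T H^(-1) g = 11.4548


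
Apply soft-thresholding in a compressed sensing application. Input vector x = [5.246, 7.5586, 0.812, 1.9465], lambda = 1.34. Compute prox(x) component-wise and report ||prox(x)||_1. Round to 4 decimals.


Soft-thresholding with lambda = 1.34:
prox(5.246) = sign(5.246)*max(|5.246| - 1.34, 0) = 3.906
prox(7.5586) = sign(7.5586)*max(|7.5586| - 1.34, 0) = 6.2186
prox(0.812) = sign(0.812)*max(|0.812| - 1.34, 0) = 0.0
prox(1.9465) = sign(1.9465)*max(|1.9465| - 1.34, 0) = 0.6065
prox(x) = [3.906, 6.2186, 0.0, 0.6065]
||prox(x)||_1 = 3.906 + 6.2186 + 0.0 + 0.6065 = 10.7311


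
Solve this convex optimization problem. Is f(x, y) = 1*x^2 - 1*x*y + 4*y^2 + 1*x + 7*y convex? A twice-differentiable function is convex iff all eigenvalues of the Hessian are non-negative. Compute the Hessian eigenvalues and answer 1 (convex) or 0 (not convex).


The Hessian of f(x,y) = 1*x^2 - 1*x*y + 4*y^2 + 1*x + 7*y is:
H = [[2, -1], [-1, 8]]
Trace = 2 + 8 = 10
Determinant = 2*8 - (-1)^2 = 15
Discriminant = (10)^2 - 4*15 = 40.0
Eigenvalues: lambda_1 = 1.8377, lambda_2 = 8.1623
The function is convex.

1


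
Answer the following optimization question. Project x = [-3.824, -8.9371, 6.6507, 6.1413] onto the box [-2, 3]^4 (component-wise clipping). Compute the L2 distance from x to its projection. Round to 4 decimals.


Project each component onto [-2, 3].
clip(-3.824) = -2.0, clip(-8.9371) = -2.0, clip(6.6507) = 3.0, clip(6.1413) = 3.0
Projection = [-2.0, -2.0, 3.0, 3.0]
Squared diffs: [3.327, 48.1234, 13.3276, 9.8678]
Distance = sqrt(74.6458) = 8.6398


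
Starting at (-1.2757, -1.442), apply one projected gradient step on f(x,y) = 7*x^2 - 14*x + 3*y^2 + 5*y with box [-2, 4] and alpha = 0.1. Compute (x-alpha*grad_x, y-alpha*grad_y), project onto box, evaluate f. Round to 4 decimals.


Step 1: Compute gradient at (-1.2757, -1.442).
grad_x = 2*7*-1.2757 - 14 = -31.8598
grad_y = 2*3*-1.442 + 5 = -3.652
Step 2: Gradient step.
x_raw = -1.2757 - 0.1*-31.8598 = 1.9103
y_raw = -1.442 - 0.1*-3.652 = -1.0768
Step 3: Project onto [-2, 4].
x_proj = clip(1.9103) = 1.9103
y_proj = clip(-1.0768) = -1.0768
Step 4: Evaluate f.
f(1.9103, -1.0768) = -3.1052


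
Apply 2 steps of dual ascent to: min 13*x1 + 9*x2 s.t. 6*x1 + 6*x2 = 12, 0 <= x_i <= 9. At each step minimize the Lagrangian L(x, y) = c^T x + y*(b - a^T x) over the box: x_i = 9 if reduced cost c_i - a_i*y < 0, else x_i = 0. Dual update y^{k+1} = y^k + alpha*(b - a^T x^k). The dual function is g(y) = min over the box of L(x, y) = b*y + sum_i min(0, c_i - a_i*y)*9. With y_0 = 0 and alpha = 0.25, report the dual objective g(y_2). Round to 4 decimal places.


Dual ascent for LP: min 13*x1 + 9*x2, 6*x1 + 6*x2 = 12, 0 <= x_i <= 9
Step 1: y^k = 0.0, reduced costs: (13.0, 9.0)
  x^k = (0.0, 0.0), subgradient = b - a^T x = 12.0
  y^{k+1} = 0.0 + 0.25*12.0 = 3.0
Step 2: y^k = 3.0, reduced costs: (-5.0, -9.0)
  x^k = (9.0, 9.0), subgradient = b - a^T x = -96.0
  y^{k+1} = 3.0 + 0.25*-96.0 = -21.0
Dual objective at y_2 = -21.0: reduced costs (139.0, 135.0), box minimizer x = (0.0, 0.0)
g(y_2) = b*y + (c1 - a1*y)*x1 + (c2 - a2*y)*x2 = 12*(-21.0) + 139.0*0.0 + 135.0*0.0 = -252.0 + 0.0 + 0.0 = -252.0


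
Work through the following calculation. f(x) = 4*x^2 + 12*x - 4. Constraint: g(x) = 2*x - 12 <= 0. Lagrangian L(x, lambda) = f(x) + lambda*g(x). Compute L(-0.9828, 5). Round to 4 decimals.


Step 1: Evaluate f(x).
f(-0.9828) = 4*(-0.9828)^2 + 12*(-0.9828) - 4 = -11.93
Step 2: Evaluate g(x).
g(-0.9828) = 2*-0.9828 - 12 = -13.9656
Step 3: Compute Lagrangian.
L = -11.93 + 5*-13.9656 = -81.758


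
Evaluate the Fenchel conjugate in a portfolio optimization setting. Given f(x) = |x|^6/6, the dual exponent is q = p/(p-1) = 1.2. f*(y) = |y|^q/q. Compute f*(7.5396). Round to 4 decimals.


The conjugate exponent q satisfies 1/p + 1/q = 1.
p = 6, so q = 6/(6 - 1) = 1.2
|y|^q = 7.5396^1.2 = 11.2932
f*(7.5396) = 11.2932 / 1.2 = 9.411


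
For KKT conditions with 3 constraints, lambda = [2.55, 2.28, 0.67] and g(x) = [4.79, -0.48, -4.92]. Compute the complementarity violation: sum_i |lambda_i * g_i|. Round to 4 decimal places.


KKT complementary slackness check:
lambda_1 * g_1 = 2.55 * 4.79 = 12.2145
lambda_2 * g_2 = 2.28 * -0.48 = -1.0944
lambda_3 * g_3 = 0.67 * -4.92 = -3.2964
Total violation = 12.2145 + 1.0944 + 3.2964 = 16.6053


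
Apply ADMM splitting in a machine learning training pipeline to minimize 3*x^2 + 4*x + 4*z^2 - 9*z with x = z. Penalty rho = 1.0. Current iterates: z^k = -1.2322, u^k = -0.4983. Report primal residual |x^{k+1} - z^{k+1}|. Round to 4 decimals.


ADMM iteration with rho = 1.0, z^k = -1.2322, u^k = -0.4983
Step 1: x-update.
Minimize 3*x^2 + 4*x + (1.0/2)*(x + 1.2322 - 0.4983)^2
FOC: (2*3 + 1.0)*x = -4 + 1.0*(-1.2322 + 0.4983)
x^{k+1} = -0.6763
Step 2: z-update.
Minimize 4*z^2 - 9*z + (1.0/2)*(-0.6763 - z - 0.4983)^2
FOC: (2*4 + 1.0)*z = 9 + 1.0*(-0.6763 - 0.4983)
z^{k+1} = 0.8695
Step 3: u-update.
u^{k+1} = -0.4983 - 0.6763 - 0.8695 = -2.0441
Step 4: Primal residual = |-0.6763 - 0.8695| = 1.5458


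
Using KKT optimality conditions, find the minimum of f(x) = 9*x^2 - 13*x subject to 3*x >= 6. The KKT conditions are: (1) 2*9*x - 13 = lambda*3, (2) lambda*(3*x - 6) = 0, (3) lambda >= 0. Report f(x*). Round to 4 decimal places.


Step 1: Try lambda = 0 (constraint inactive).
x_unc = 13/(2*9) = 0.7222
Check: 3*0.7222 = 2.1666 < 6 -- violated!
Step 2: Constraint must be active: 3*x = 6
x* = 6/3 = 2.0
lambda = (2*9*2.0 - 13)/3 = 7.6667
Step 3: Compute optimal value.
f(x*) = 9*2.0^2 - 13*2.0 = 10.0


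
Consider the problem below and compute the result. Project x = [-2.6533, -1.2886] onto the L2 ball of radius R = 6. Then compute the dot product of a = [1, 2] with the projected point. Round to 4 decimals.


Step 1: Compute ||x|| (intermediates to 6 decimals).
||x|| = sqrt((-2.6533)^2 + (-1.2886)^2) = 2.949659
Step 2: Project.
Since ||x|| <= R, proj = x (no scaling needed).
proj(x) = [-2.6533, -1.2886]
Step 3: Dot product.
a^T * proj(x) = 1*(-2.6533) + 2*(-1.2886) = -5.2305


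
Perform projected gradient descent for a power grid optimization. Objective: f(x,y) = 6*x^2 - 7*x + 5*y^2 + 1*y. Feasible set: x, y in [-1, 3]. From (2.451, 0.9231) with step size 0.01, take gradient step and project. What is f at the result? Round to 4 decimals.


Step 1: Compute gradient at (2.451, 0.9231).
grad_x = 2*6*2.451 - 7 = 22.412
grad_y = 2*5*0.9231 + 1 = 10.231
Step 2: Gradient step.
x_raw = 2.451 - 0.01*22.412 = 2.2269
y_raw = 0.9231 - 0.01*10.231 = 0.8208
Step 3: Project onto [-1, 3].
x_proj = clip(2.2269) = 2.2269
y_proj = clip(0.8208) = 0.8208
Step 4: Evaluate f.
f(2.2269, 0.8208) = 18.3551


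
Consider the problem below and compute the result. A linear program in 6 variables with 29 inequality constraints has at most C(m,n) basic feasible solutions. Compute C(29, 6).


Each vertex corresponds to some choice of n active constraints out of m, so the number of vertices is at most C(m, n) = m! / (n!(m-n)!).
m = 29, n = 6
Numerator: 29 * 28 * 27 * 26 * 25 * 24
Denominator: 6! = 720
C(29, 6) = 475020


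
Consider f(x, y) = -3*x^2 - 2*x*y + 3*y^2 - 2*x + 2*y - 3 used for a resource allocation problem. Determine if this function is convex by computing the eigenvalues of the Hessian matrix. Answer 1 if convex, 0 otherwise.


The Hessian of f(x,y) = -3*x^2 - 2*x*y + 3*y^2 - 2*x + 2*y - 3 is:
H = [[-6, -2], [-2, 6]]
Trace = -6 + 6 = 0
Determinant = -6*6 - (-2)^2 = -40
Discriminant = (0)^2 - 4*-40 = 160.0
Eigenvalues: lambda_1 = -6.3246, lambda_2 = 6.3246
The function is not convex.

0


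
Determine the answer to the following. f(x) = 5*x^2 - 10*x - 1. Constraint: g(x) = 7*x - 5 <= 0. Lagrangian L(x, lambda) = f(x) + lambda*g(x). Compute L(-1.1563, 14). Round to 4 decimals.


Step 1: Evaluate f(x).
f(-1.1563) = 5*(-1.1563)^2 - 10*(-1.1563) - 1 = 17.2481
Step 2: Evaluate g(x).
g(-1.1563) = 7*-1.1563 - 5 = -13.0941
Step 3: Compute Lagrangian.
L = 17.2481 + 14*-13.0941 = -166.0693


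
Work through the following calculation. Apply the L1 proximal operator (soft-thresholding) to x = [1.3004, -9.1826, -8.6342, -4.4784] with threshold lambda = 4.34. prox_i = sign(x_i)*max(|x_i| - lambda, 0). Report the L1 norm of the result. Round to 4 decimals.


Soft-thresholding with lambda = 4.34:
prox(1.3004) = sign(1.3004)*max(|1.3004| - 4.34, 0) = 0.0
prox(-9.1826) = sign(-9.1826)*max(|-9.1826| - 4.34, 0) = -4.8426
prox(-8.6342) = sign(-8.6342)*max(|-8.6342| - 4.34, 0) = -4.2942
prox(-4.4784) = sign(-4.4784)*max(|-4.4784| - 4.34, 0) = -0.1384
prox(x) = [0.0, -4.8426, -4.2942, -0.1384]
||prox(x)||_1 = 0.0 + 4.8426 + 4.2942 + 0.1384 = 9.2752


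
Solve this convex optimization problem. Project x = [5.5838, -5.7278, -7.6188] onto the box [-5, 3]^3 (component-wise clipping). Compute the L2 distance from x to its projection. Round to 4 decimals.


Project each component onto [-5, 3].
clip(5.5838) = 3.0, clip(-5.7278) = -5.0, clip(-7.6188) = -5.0
Projection = [3.0, -5.0, -5.0]
Squared diffs: [6.676, 0.5297, 6.8581]
Distance = sqrt(14.0638) = 3.7502


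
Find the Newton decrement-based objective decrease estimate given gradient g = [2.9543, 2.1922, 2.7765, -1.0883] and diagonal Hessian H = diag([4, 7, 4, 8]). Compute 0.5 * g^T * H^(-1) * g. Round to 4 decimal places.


Step 1: H is diagonal, so H^(-1) * g = [0.7386, 0.3132, 0.6941, -0.136].
Step 2: g^T H^(-1) g = sum_i g_i^2 / H_ii
  = (2.9543)^2/4 + (2.1922)^2/7 + (2.7765)^2/4 + (-1.0883)^2/8
  = 2.182 + 0.6865 + 1.9272 + 0.148 = 4.9438
Step 3: Objective decrease = 0.5 * g^T H^(-1) g = 2.4719


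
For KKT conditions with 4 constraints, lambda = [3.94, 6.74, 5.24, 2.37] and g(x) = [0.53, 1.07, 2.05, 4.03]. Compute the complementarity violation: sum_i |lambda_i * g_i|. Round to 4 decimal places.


KKT complementary slackness check:
lambda_1 * g_1 = 3.94 * 0.53 = 2.0882
lambda_2 * g_2 = 6.74 * 1.07 = 7.2118
lambda_3 * g_3 = 5.24 * 2.05 = 10.742
lambda_4 * g_4 = 2.37 * 4.03 = 9.5511
Total violation = 2.0882 + 7.2118 + 10.742 + 9.5511 = 29.5931


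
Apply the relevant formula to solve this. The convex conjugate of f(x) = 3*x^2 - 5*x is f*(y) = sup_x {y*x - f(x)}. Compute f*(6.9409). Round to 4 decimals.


f*(y) = sup_x {y*x - a*x^2 - b*x} = sup_x {(y-b)*x - a*x^2}
FOC: (y - b) - 2a*x = 0 => x* = (y - b)/(2a)
x* = (6.9409 + 5)/(2*3) = 1.9902
f*(6.9409) = (y-b)^2/(4a) = (6.9409 + 5)^2/(4*3)
= 142.5851/12 = 11.8821


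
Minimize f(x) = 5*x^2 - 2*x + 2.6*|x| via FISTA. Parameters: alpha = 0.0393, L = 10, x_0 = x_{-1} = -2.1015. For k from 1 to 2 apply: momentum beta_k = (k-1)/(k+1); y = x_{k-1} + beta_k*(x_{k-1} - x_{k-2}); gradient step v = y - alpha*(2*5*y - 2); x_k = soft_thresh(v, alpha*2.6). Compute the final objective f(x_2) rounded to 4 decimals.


FISTA on f(x) = 5*x^2 - 2*x + 2.6*|x|
L = 10, alpha = 0.0393
Iteration 1: beta = 0.0, y = -2.1015 + 0.0*(-2.1015 + 2.1015) = -2.1015
  grad(y) = -23.015, v = y - alpha*grad = -1.197
  prox(v) = soft_thresh(-1.197, 0.1022) = -1.0948
Iteration 2: beta = 0.3333, y = -1.0948 + 0.3333*(-1.0948 + 2.1015) = -0.7593
  grad(y) = -9.5927, v = y - alpha*grad = -0.3823
  prox(v) = soft_thresh(-0.3823, 0.1022) = -0.2801
f(x_2) = 5*(-0.2801)^2 - 2*(-0.2801) + 2.6*|-0.2801| = 1.6807


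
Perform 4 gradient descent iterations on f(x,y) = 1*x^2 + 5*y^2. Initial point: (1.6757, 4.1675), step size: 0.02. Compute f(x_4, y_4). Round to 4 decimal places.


Gradient descent on f(x,y) = 1*x^2 + 5*y^2.
Starting point: (1.6757, 4.1675), alpha = 0.02
Step 1: grad_x = 2*1*1.6757 = 3.3514, grad_y = 2*5*4.1675 = 41.675
  x_1 = 1.6757 - 0.02*3.3514 = 1.6087
  y_1 = 4.1675 - 0.02*41.675 = 3.334
Step 2: grad_x = 2*1*1.6087 = 3.2173, grad_y = 2*5*3.334 = 33.34
  x_2 = 1.6087 - 0.02*3.2173 = 1.5443
  y_2 = 3.334 - 0.02*33.34 = 2.6672
Step 3: grad_x = 2*1*1.5443 = 3.0887, grad_y = 2*5*2.6672 = 26.672
  x_3 = 1.5443 - 0.02*3.0887 = 1.4826
  y_3 = 2.6672 - 0.02*26.672 = 2.1338
Step 4: grad_x = 2*1*1.4826 = 2.9651, grad_y = 2*5*2.1338 = 21.3376
  x_4 = 1.4826 - 0.02*2.9651 = 1.4233
  y_4 = 2.1338 - 0.02*21.3376 = 1.707
f(1.4233, 1.707) = 1*1.4233^2 + 5*1.707^2 = 16.595


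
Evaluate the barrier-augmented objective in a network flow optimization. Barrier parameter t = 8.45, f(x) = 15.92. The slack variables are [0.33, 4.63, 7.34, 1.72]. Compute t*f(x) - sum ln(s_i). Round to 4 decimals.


Step 1: Compute log-barrier.
ln values: [-1.1087, 1.5326, 1.9933, 0.5423]
phi = -(-1.1087 + 1.5326 + 1.9933 + 0.5423) = -2.9596
Step 2: Compute augmented objective.
t*f(x) = 8.45*15.92 = 134.524
Total = 134.524 - 2.9596 = 131.5644


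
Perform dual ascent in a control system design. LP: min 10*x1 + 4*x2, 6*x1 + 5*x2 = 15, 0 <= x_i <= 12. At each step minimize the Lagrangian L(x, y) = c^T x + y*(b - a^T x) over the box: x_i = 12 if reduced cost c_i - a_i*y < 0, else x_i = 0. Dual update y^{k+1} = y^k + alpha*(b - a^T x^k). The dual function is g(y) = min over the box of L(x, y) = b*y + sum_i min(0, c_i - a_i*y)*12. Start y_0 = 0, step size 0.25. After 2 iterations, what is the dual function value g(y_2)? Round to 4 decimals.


Dual ascent for LP: min 10*x1 + 4*x2, 6*x1 + 5*x2 = 15, 0 <= x_i <= 12
Step 1: y^k = 0.0, reduced costs: (10.0, 4.0)
  x^k = (0.0, 0.0), subgradient = b - a^T x = 15.0
  y^{k+1} = 0.0 + 0.25*15.0 = 3.75
Step 2: y^k = 3.75, reduced costs: (-12.5, -14.75)
  x^k = (12.0, 12.0), subgradient = b - a^T x = -117.0
  y^{k+1} = 3.75 + 0.25*-117.0 = -25.5
Dual objective at y_2 = -25.5: reduced costs (163.0, 131.5), box minimizer x = (0.0, 0.0)
g(y_2) = b*y + (c1 - a1*y)*x1 + (c2 - a2*y)*x2 = 15*(-25.5) + 163.0*0.0 + 131.5*0.0 = -382.5 + 0.0 + 0.0 = -382.5


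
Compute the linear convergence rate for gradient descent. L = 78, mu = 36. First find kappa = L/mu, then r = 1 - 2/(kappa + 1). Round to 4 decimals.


Step 1: Compute the condition number.
kappa = L/mu = 78/36 = 2.1667
Step 2: Compute the convergence rate.
r = 1 - 2/(kappa + 1) = 1 - 2*mu/(L + mu) = (L - mu)/(L + mu) = 42/114 = 0.3684


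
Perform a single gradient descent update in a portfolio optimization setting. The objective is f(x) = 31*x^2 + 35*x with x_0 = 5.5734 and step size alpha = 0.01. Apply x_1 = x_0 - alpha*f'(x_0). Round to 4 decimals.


We compute the gradient at x_0 and apply the update.
f'(x) = 62*x + 35
f'(5.5734) = 62*5.5734 + 35 = 380.5508
x_1 = 5.5734 - 0.01*380.5508 = 1.7679


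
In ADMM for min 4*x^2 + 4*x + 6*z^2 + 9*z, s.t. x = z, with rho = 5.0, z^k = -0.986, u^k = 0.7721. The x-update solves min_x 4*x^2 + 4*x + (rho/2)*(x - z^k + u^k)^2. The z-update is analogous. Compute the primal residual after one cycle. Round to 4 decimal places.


ADMM iteration with rho = 5.0, z^k = -0.986, u^k = 0.7721
Step 1: x-update.
Minimize 4*x^2 + 4*x + (5.0/2)*(x + 0.986 + 0.7721)^2
FOC: (2*4 + 5.0)*x = -4 + 5.0*(-0.986 - 0.7721)
x^{k+1} = -0.9839
Step 2: z-update.
Minimize 6*z^2 + 9*z + (5.0/2)*(-0.9839 - z + 0.7721)^2
FOC: (2*6 + 5.0)*z = -9 + 5.0*(-0.9839 + 0.7721)
z^{k+1} = -0.5917
Step 3: u-update.
u^{k+1} = 0.7721 - 0.9839 + 0.5917 = 0.3799
Step 4: Primal residual = |-0.9839 + 0.5917| = 0.3922


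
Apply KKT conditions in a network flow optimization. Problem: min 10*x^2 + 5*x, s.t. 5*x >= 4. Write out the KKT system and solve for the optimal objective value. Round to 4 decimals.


Step 1: Try lambda = 0 (constraint inactive).
x_unc = -5/(2*10) = -0.25
Check: 5*-0.25 = -1.25 < 4 -- violated!
Step 2: Constraint must be active: 5*x = 4
x* = 4/5 = 0.8
lambda = (2*10*0.8 + 5)/5 = 4.2
Step 3: Compute optimal value.
f(x*) = 10*0.8^2 + 5*0.8 = 10.4


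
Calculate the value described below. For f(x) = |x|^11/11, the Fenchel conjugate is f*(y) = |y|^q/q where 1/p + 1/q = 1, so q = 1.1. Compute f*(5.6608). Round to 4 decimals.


The conjugate exponent q satisfies 1/p + 1/q = 1.
p = 11, so q = 11/(11 - 1) = 1.1
|y|^q = 5.6608^1.1 = 6.7323
f*(5.6608) = 6.7323 / 1.1 = 6.1203


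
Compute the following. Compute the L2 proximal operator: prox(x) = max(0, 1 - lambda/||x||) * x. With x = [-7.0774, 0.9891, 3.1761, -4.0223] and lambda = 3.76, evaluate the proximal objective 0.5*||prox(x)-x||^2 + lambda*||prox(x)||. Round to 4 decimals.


Step 1: Compute ||x||.
||x|| = 8.794
Step 2: Compute scaling factor.
scale = max(0, 1 - 3.76/8.794) = 0.5724
Step 3: prox(x) = [-4.0514, 0.5662, 1.8181, -2.3025]
||prox(x)|| = 5.034
Step 4: Proximal objective.
0.5*||prox-x||^2 = 7.0688
lambda*||prox|| = 18.9278
Total = 25.9966


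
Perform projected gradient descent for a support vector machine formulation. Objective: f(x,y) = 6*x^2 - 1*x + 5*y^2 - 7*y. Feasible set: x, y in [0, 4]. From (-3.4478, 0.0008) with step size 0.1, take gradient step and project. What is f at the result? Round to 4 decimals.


Step 1: Compute gradient at (-3.4478, 0.0008).
grad_x = 2*6*-3.4478 - 1 = -42.3736
grad_y = 2*5*0.0008 - 7 = -6.992
Step 2: Gradient step.
x_raw = -3.4478 - 0.1*-42.3736 = 0.7896
y_raw = 0.0008 - 0.1*-6.992 = 0.7
Step 3: Project onto [0, 4].
x_proj = clip(0.7896) = 0.7896
y_proj = clip(0.7) = 0.7
Step 4: Evaluate f.
f(0.7896, 0.7) = 0.5009


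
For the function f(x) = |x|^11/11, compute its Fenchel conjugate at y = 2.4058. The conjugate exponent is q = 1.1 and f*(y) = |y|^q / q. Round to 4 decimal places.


The conjugate exponent q satisfies 1/p + 1/q = 1.
p = 11, so q = 11/(11 - 1) = 1.1
|y|^q = 2.4058^1.1 = 2.6265
f*(2.4058) = 2.6265 / 1.1 = 2.3878


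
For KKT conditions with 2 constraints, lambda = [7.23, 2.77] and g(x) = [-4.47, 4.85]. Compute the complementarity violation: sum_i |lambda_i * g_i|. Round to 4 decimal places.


KKT complementary slackness check:
lambda_1 * g_1 = 7.23 * -4.47 = -32.3181
lambda_2 * g_2 = 2.77 * 4.85 = 13.4345
Total violation = 32.3181 + 13.4345 = 45.7526


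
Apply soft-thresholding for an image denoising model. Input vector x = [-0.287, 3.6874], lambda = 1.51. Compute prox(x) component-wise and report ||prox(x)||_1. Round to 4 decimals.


Soft-thresholding with lambda = 1.51:
prox(-0.287) = sign(-0.287)*max(|-0.287| - 1.51, 0) = 0.0
prox(3.6874) = sign(3.6874)*max(|3.6874| - 1.51, 0) = 2.1774
prox(x) = [0.0, 2.1774]
||prox(x)||_1 = 0.0 + 2.1774 = 2.1774


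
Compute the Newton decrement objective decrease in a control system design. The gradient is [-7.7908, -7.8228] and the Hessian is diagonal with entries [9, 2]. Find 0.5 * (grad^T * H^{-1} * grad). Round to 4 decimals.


Step 1: H is diagonal, so H^(-1) * g = [-0.8656, -3.9114].
Step 2: g^T H^(-1) g = sum_i g_i^2 / H_ii
  = (-7.7908)^2/9 + (-7.8228)^2/2
  = 6.7441 + 30.5981 = 37.3422
Step 3: Objective decrease = 0.5 * g^T H^(-1) g = 18.6711


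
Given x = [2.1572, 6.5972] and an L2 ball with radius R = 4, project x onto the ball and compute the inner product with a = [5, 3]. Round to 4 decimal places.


Step 1: Compute ||x|| (intermediates to 6 decimals).
||x|| = sqrt(2.1572^2 + 6.5972^2) = 6.940934
Step 2: Project.
Since ||x|| > R, scale = R/||x|| = 4/6.940934 = 0.576291, proj(x) = scale * x
proj(x) = [1.243175, 3.801907]
Step 3: Dot product.
a^T * proj(x) = 5*1.243175 + 3*3.801907 = 17.6216


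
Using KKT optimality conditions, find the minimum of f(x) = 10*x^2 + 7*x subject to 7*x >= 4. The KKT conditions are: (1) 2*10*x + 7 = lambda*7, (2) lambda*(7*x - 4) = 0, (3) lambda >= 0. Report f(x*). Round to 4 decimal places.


Step 1: Try lambda = 0 (constraint inactive).
x_unc = -7/(2*10) = -0.35
Check: 7*-0.35 = -2.45 < 4 -- violated!
Step 2: Constraint must be active: 7*x = 4
x* = 4/7 = 0.5714 (rounded; the exact value 4/7 is used below)
lambda = (2*10*(4/7) + 7)/7 = 2.6327
Step 3: Compute optimal value.
f(x*) = 10*(4/7)^2 + 7*(4/7) = 7.2653


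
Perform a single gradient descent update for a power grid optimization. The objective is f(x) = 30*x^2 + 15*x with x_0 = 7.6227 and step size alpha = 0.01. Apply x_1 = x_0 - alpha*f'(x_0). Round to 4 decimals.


We compute the gradient at x_0 and apply the update.
f'(x) = 60*x + 15
f'(7.6227) = 60*7.6227 + 15 = 472.362
x_1 = 7.6227 - 0.01*472.362 = 2.8991


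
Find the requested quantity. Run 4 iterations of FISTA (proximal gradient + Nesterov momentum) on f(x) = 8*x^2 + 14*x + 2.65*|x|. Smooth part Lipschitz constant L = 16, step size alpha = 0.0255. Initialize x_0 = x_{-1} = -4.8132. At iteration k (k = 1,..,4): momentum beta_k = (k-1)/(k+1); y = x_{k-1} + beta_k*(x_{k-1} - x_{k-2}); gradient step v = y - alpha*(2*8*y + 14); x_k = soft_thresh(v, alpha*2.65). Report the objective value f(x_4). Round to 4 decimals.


FISTA on f(x) = 8*x^2 + 14*x + 2.65*|x|
L = 16, alpha = 0.0255
Iteration 1: beta = 0.0, y = -4.8132 + 0.0*(-4.8132 + 4.8132) = -4.8132
  grad(y) = -63.0112, v = y - alpha*grad = -3.2064
  prox(v) = soft_thresh(-3.2064, 0.0676) = -3.1388
Iteration 2: beta = 0.3333, y = -3.1388 + 0.3333*(-3.1388 + 4.8132) = -2.5807
  grad(y) = -27.2915, v = y - alpha*grad = -1.8848
  prox(v) = soft_thresh(-1.8848, 0.0676) = -1.8172
Iteration 3: beta = 0.5, y = -1.8172 + 0.5*(-1.8172 + 3.1388) = -1.1564
  grad(y) = -4.5023, v = y - alpha*grad = -1.0416
  prox(v) = soft_thresh(-1.0416, 0.0676) = -0.974
Iteration 4: beta = 0.6, y = -0.974 + 0.6*(-0.974 + 1.8172) = -0.4681
  grad(y) = 6.5105, v = y - alpha*grad = -0.6341
  prox(v) = soft_thresh(-0.6341, 0.0676) = -0.5665
f(x_4) = 8*(-0.5665)^2 + 14*(-0.5665) + 2.65*|-0.5665| = -3.8625


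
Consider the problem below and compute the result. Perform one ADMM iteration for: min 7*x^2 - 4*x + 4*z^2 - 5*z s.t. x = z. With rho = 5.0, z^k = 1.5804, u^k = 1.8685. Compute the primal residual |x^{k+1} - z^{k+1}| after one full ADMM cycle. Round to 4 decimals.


ADMM iteration with rho = 5.0, z^k = 1.5804, u^k = 1.8685
Step 1: x-update.
Minimize 7*x^2 - 4*x + (5.0/2)*(x - 1.5804 + 1.8685)^2
FOC: (2*7 + 5.0)*x = 4 + 5.0*(1.5804 - 1.8685)
x^{k+1} = 0.1347
Step 2: z-update.
Minimize 4*z^2 - 5*z + (5.0/2)*(0.1347 - z + 1.8685)^2
FOC: (2*4 + 5.0)*z = 5 + 5.0*(0.1347 + 1.8685)
z^{k+1} = 1.1551
Step 3: u-update.
u^{k+1} = 1.8685 + 0.1347 - 1.1551 = 0.8481
Step 4: Primal residual = |0.1347 - 1.1551| = 1.0204


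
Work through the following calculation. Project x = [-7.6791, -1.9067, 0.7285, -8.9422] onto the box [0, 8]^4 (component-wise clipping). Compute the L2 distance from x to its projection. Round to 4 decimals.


Project each component onto [0, 8].
clip(-7.6791) = 0.0, clip(-1.9067) = 0.0, clip(0.7285) = 0.7285, clip(-8.9422) = 0.0
Projection = [0.0, 0.0, 0.7285, 0.0]
Squared diffs: [58.9686, 3.6355, 0.0, 79.9629]
Distance = sqrt(142.567) = 11.9401


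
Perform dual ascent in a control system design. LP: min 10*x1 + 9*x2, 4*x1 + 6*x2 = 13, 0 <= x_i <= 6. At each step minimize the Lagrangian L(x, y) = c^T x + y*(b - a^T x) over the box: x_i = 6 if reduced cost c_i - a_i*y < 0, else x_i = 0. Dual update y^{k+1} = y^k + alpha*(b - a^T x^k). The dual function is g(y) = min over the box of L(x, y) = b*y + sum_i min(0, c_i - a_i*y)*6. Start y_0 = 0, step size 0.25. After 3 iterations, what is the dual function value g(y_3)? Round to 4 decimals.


Dual ascent for LP: min 10*x1 + 9*x2, 4*x1 + 6*x2 = 13, 0 <= x_i <= 6
Step 1: y^k = 0.0, reduced costs: (10.0, 9.0)
  x^k = (0.0, 0.0), subgradient = b - a^T x = 13.0
  y^{k+1} = 0.0 + 0.25*13.0 = 3.25
Step 2: y^k = 3.25, reduced costs: (-3.0, -10.5)
  x^k = (6.0, 6.0), subgradient = b - a^T x = -47.0
  y^{k+1} = 3.25 + 0.25*-47.0 = -8.5
Step 3: y^k = -8.5, reduced costs: (44.0, 60.0)
  x^k = (0.0, 0.0), subgradient = b - a^T x = 13.0
  y^{k+1} = -8.5 + 0.25*13.0 = -5.25
Dual objective at y_3 = -5.25: reduced costs (31.0, 40.5), box minimizer x = (0.0, 0.0)
g(y_3) = b*y + (c1 - a1*y)*x1 + (c2 - a2*y)*x2 = 13*(-5.25) + 31.0*0.0 + 40.5*0.0 = -68.25 + 0.0 + 0.0 = -68.25


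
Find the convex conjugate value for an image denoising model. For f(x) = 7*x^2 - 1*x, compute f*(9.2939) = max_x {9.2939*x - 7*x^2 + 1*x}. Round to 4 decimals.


f*(y) = sup_x {y*x - a*x^2 - b*x} = sup_x {(y-b)*x - a*x^2}
FOC: (y - b) - 2a*x = 0 => x* = (y - b)/(2a)
x* = (9.2939 + 1)/(2*7) = 0.7353
f*(9.2939) = (y-b)^2/(4a) = (9.2939 + 1)^2/(4*7)
= 105.9644/28 = 3.7844


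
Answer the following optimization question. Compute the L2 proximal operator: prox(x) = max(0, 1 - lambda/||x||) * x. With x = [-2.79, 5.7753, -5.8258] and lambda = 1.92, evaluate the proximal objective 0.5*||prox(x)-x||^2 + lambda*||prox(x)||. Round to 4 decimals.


Step 1: Compute ||x||.
||x|| = 8.6648
Step 2: Compute scaling factor.
scale = max(0, 1 - 1.92/8.6648) = 0.7784
Step 3: prox(x) = [-2.1718, 4.4956, -4.5349]
||prox(x)|| = 6.7448
Step 4: Proximal objective.
0.5*||prox-x||^2 = 1.8432
lambda*||prox|| = 12.95
Total = 14.7931


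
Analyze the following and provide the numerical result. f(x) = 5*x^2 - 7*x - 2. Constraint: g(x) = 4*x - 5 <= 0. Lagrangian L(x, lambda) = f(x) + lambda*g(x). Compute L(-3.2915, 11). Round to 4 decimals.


Step 1: Evaluate f(x).
f(-3.2915) = 5*(-3.2915)^2 - 7*(-3.2915) - 2 = 75.2104
Step 2: Evaluate g(x).
g(-3.2915) = 4*-3.2915 - 5 = -18.166
Step 3: Compute Lagrangian.
L = 75.2104 + 11*-18.166 = -124.6156


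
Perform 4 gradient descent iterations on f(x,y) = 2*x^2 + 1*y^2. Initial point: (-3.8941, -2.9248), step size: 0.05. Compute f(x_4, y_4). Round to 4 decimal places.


Gradient descent on f(x,y) = 2*x^2 + 1*y^2.
Starting point: (-3.8941, -2.9248), alpha = 0.05
Step 1: grad_x = 2*2*-3.8941 = -15.5764, grad_y = 2*1*-2.9248 = -5.8496
  x_1 = -3.8941 - 0.05*-15.5764 = -3.1153
  y_1 = -2.9248 - 0.05*-5.8496 = -2.6323
Step 2: grad_x = 2*2*-3.1153 = -12.4611, grad_y = 2*1*-2.6323 = -5.2646
  x_2 = -3.1153 - 0.05*-12.4611 = -2.4922
  y_2 = -2.6323 - 0.05*-5.2646 = -2.3691
Step 3: grad_x = 2*2*-2.4922 = -9.9689, grad_y = 2*1*-2.3691 = -4.7382
  x_3 = -2.4922 - 0.05*-9.9689 = -1.9938
  y_3 = -2.3691 - 0.05*-4.7382 = -2.1322
Step 4: grad_x = 2*2*-1.9938 = -7.9751, grad_y = 2*1*-2.1322 = -4.2644
  x_4 = -1.9938 - 0.05*-7.9751 = -1.595
  y_4 = -2.1322 - 0.05*-4.2644 = -1.919
f(-1.595, -1.919) = 2*(-1.595)^2 + 1*(-1.919)^2 = 8.7706


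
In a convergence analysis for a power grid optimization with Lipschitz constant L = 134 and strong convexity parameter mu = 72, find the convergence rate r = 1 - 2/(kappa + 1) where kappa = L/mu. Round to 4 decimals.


Step 1: Compute the condition number.
kappa = L/mu = 134/72 = 1.8611
Step 2: Compute the convergence rate.
r = 1 - 2/(kappa + 1) = 1 - 2*mu/(L + mu) = (L - mu)/(L + mu) = 62/206 = 0.301


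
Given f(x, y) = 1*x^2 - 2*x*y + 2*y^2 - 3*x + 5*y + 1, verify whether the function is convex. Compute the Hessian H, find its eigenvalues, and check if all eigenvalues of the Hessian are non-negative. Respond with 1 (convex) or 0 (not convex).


The Hessian of f(x,y) = 1*x^2 - 2*x*y + 2*y^2 - 3*x + 5*y + 1 is:
H = [[2, -2], [-2, 4]]
Trace = 2 + 4 = 6
Determinant = 2*4 - (-2)^2 = 4
Discriminant = (6)^2 - 4*4 = 20.0
Eigenvalues: lambda_1 = 0.7639, lambda_2 = 5.2361
The function is convex.

1


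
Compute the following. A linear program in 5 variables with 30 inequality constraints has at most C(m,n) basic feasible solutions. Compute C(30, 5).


Each vertex corresponds to some choice of n active constraints out of m, so the number of vertices is at most C(m, n) = m! / (n!(m-n)!).
m = 30, n = 5
Numerator: 30 * 29 * 28 * 27 * 26
Denominator: 5! = 120
C(30, 5) = 142506


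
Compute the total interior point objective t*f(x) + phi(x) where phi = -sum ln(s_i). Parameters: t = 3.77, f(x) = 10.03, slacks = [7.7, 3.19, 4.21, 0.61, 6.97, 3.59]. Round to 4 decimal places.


Step 1: Compute log-barrier.
ln values: [2.0412, 1.16, 1.4375, -0.4943, 1.9416, 1.2782]
phi = -(2.0412 + 1.16 + 1.4375 - 0.4943 + 1.9416 + 1.2782) = -7.3642
Step 2: Compute augmented objective.
t*f(x) = 3.77*10.03 = 37.8131
Total = 37.8131 - 7.3642 = 30.4489


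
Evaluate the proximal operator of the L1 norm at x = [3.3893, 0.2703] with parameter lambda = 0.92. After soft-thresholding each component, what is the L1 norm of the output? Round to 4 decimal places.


Soft-thresholding with lambda = 0.92:
prox(3.3893) = sign(3.3893)*max(|3.3893| - 0.92, 0) = 2.4693
prox(0.2703) = sign(0.2703)*max(|0.2703| - 0.92, 0) = 0.0
prox(x) = [2.4693, 0.0]
||prox(x)||_1 = 2.4693 + 0.0 = 2.4693


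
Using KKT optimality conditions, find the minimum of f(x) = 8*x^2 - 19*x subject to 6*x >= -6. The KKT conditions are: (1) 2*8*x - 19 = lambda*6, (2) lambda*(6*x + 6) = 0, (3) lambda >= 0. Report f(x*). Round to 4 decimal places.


Step 1: Try lambda = 0 (constraint inactive).
Stationarity: 2*8*x - 19 = 0
x* = 19/(2*8) = 1.1875
Check constraint: 6*1.1875 = 7.125 >= -6 -- satisfied.
Step 2: Compute optimal value.
f(x*) = 8*1.1875^2 - 19*1.1875 = -11.2813


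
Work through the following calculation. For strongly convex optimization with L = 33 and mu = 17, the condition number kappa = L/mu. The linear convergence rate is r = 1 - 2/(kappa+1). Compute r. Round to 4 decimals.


Step 1: Compute the condition number.
kappa = L/mu = 33/17 = 1.9412
Step 2: Compute the convergence rate.
r = 1 - 2/(kappa + 1) = 1 - 2*mu/(L + mu) = (L - mu)/(L + mu) = 16/50 = 0.32


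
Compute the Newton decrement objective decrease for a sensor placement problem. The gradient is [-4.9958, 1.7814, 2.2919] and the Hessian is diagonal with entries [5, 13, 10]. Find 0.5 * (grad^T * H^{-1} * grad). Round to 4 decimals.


Step 1: H is diagonal, so H^(-1) * g = [-0.9992, 0.137, 0.2292].
Step 2: g^T H^(-1) g = sum_i g_i^2 / H_ii
  = (-4.9958)^2/5 + (1.7814)^2/13 + (2.2919)^2/10
  = 4.9916 + 0.2441 + 0.5253 = 5.761
Step 3: Objective decrease = 0.5 * g^T H^(-1) g = 2.8805


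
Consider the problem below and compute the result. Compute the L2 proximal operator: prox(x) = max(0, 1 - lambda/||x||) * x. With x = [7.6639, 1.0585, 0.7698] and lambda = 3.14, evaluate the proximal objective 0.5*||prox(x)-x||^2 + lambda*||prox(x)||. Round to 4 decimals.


Step 1: Compute ||x||.
||x|| = 7.7749
Step 2: Compute scaling factor.
scale = max(0, 1 - 3.14/7.7749) = 0.5961
Step 3: prox(x) = [4.5687, 0.631, 0.4589]
||prox(x)|| = 4.6349
Step 4: Proximal objective.
0.5*||prox-x||^2 = 4.9298
lambda*||prox|| = 14.5536
Total = 19.4832


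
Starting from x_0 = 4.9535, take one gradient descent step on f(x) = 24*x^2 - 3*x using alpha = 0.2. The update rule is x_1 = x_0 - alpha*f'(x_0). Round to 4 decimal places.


We compute the gradient at x_0 and apply the update.
f'(x) = 48*x - 3
f'(4.9535) = 48*4.9535 - 3 = 234.768
x_1 = 4.9535 - 0.2*234.768 = -42.0001


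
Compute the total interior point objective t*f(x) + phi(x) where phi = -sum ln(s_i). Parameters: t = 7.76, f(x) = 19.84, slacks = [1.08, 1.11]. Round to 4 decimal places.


Step 1: Compute log-barrier.
ln values: [0.077, 0.1044]
phi = -(0.077 + 0.1044) = -0.1813
Step 2: Compute augmented objective.
t*f(x) = 7.76*19.84 = 153.9584
Total = 153.9584 - 0.1813 = 153.7771


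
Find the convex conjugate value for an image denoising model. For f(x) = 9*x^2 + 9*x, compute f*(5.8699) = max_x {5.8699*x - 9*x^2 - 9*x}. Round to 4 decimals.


f*(y) = sup_x {y*x - a*x^2 - b*x} = sup_x {(y-b)*x - a*x^2}
FOC: (y - b) - 2a*x = 0 => x* = (y - b)/(2a)
x* = (5.8699 - 9)/(2*9) = -0.1739
f*(5.8699) = (y-b)^2/(4a) = (5.8699 - 9)^2/(4*9)
= 9.7975/36 = 0.2722


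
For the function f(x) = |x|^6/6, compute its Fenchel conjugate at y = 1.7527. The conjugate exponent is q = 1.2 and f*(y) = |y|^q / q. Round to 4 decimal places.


The conjugate exponent q satisfies 1/p + 1/q = 1.
p = 6, so q = 6/(6 - 1) = 1.2
|y|^q = 1.7527^1.2 = 1.9609
f*(1.7527) = 1.9609 / 1.2 = 1.6341


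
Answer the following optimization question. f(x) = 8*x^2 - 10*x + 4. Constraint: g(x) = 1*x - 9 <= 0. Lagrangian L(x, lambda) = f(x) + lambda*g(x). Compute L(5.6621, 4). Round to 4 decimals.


Step 1: Evaluate f(x).
f(5.6621) = 8*5.6621^2 - 10*5.6621 + 4 = 203.854
Step 2: Evaluate g(x).
g(5.6621) = 1*5.6621 - 9 = -3.3379
Step 3: Compute Lagrangian.
L = 203.854 + 4*-3.3379 = 190.5024


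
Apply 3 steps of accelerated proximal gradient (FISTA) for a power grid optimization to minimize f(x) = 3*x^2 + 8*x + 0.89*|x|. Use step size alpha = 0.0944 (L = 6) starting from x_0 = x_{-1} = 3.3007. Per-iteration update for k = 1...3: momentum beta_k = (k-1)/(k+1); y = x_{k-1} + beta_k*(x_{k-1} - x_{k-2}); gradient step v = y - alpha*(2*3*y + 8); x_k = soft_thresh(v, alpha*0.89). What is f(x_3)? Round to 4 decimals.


FISTA on f(x) = 3*x^2 + 8*x + 0.89*|x|
L = 6, alpha = 0.0944
Iteration 1: beta = 0.0, y = 3.3007 + 0.0*(3.3007 - 3.3007) = 3.3007
  grad(y) = 27.8042, v = y - alpha*grad = 0.676
  prox(v) = soft_thresh(0.676, 0.084) = 0.592
Iteration 2: beta = 0.3333, y = 0.592 + 0.3333*(0.592 - 3.3007) = -0.3109
  grad(y) = 6.1343, v = y - alpha*grad = -0.89
  prox(v) = soft_thresh(-0.89, 0.084) = -0.806
Iteration 3: beta = 0.5, y = -0.806 + 0.5*(-0.806 - 0.592) = -1.505
  grad(y) = -1.03, v = y - alpha*grad = -1.4078
  prox(v) = soft_thresh(-1.4078, 0.084) = -1.3238
f(x_3) = 3*(-1.3238)^2 + 8*(-1.3238) + 0.89*|-1.3238| = -4.1549


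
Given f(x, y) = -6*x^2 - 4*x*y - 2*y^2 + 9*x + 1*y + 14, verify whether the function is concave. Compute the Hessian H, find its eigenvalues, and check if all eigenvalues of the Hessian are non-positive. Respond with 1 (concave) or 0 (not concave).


The Hessian of f(x,y) = -6*x^2 - 4*x*y - 2*y^2 + 9*x + 1*y + 14 is:
H = [[-12, -4], [-4, -4]]
Trace = -12 - 4 = -16
Determinant = -12*-4 - (-4)^2 = 32
Discriminant = (-16)^2 - 4*32 = 128.0
Eigenvalues: lambda_1 = -13.6569, lambda_2 = -2.3431
The function is concave.

1


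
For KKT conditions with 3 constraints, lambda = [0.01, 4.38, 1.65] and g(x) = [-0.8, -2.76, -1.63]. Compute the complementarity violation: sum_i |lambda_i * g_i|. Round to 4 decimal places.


KKT complementary slackness check:
lambda_1 * g_1 = 0.01 * -0.8 = -0.008
lambda_2 * g_2 = 4.38 * -2.76 = -12.0888
lambda_3 * g_3 = 1.65 * -1.63 = -2.6895
Total violation = 0.008 + 12.0888 + 2.6895 = 14.7863


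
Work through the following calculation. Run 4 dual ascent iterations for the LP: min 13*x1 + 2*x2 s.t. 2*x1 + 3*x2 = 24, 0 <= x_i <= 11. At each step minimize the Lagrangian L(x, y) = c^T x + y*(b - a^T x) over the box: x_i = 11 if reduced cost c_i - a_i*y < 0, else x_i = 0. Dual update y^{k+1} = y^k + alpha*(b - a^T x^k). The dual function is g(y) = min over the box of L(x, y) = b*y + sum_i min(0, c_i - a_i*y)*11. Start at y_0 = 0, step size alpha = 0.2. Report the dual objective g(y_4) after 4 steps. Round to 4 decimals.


Dual ascent for LP: min 13*x1 + 2*x2, 2*x1 + 3*x2 = 24, 0 <= x_i <= 11
Step 1: y^k = 0.0, reduced costs: (13.0, 2.0)
  x^k = (0.0, 0.0), subgradient = b - a^T x = 24.0
  y^{k+1} = 0.0 + 0.2*24.0 = 4.8
Step 2: y^k = 4.8, reduced costs: (3.4, -12.4)
  x^k = (0.0, 11.0), subgradient = b - a^T x = -9.0
  y^{k+1} = 4.8 + 0.2*-9.0 = 3.0
Step 3: y^k = 3.0, reduced costs: (7.0, -7.0)
  x^k = (0.0, 11.0), subgradient = b - a^T x = -9.0
  y^{k+1} = 3.0 + 0.2*-9.0 = 1.2
Step 4: y^k = 1.2, reduced costs: (10.6, -1.6)
  x^k = (0.0, 11.0), subgradient = b - a^T x = -9.0
  y^{k+1} = 1.2 + 0.2*-9.0 = -0.6
Dual objective at y_4 = -0.6: reduced costs (14.2, 3.8), box minimizer x = (0.0, 0.0)
g(y_4) = b*y + (c1 - a1*y)*x1 + (c2 - a2*y)*x2 = 24*(-0.6) + 14.2*0.0 + 3.8*0.0 = -14.4 + 0.0 + 0.0 = -14.4
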